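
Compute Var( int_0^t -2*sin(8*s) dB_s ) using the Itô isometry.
Var = 2*t - sin(8*t)*cos(8*t)/4

The Itô integral of a deterministic integrand f(s) has mean 0 because each increment f(s) * (B_{s+ds} - B_s) has mean 0. By the Itô isometry:
  Var( int_0^t f(s) dB_s ) = E[ (int_0^t f(s) dB_s)^2 ] = int_0^t f(s)^2 ds.
Here f(s) = -2*sin(8*s), so f(s)^2 = 4*sin(8*s)^2. Integrate:
  int_0^t (4*sin(8*s)^2) ds = 2*t - sin(8*t)*cos(8*t)/4.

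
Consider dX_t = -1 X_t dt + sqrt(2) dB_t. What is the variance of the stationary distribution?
lim Var(X_t) = 1

The OU SDE dX = -theta X dt + sigma dB admits the integrating factor exp(theta t): d(exp(theta t) X_t) = sigma exp(theta t) dB_t. Integrating from 0 to t gives X_t = x_0 * exp(-theta t) + sigma * int_0^t exp(-theta (t-s)) dB_s for any initial x_0. The Itô integral has variance (by the Itô isometry) sigma^2 * int_0^t exp(-2 theta (t - s)) ds = sigma^2 * (1 - exp(-2 theta t)) / (2 theta), independent of x_0.
With theta = 1, sigma = sqrt(2):
  Var(X_t) = (sqrt(2))^2 * (1 - exp(-2*1 t)) / (2 * 1) = 1 - exp(-2*t).
As t -> infinity, exp(-2*1 t) -> 0, so the stationary variance is sigma^2 / (2 theta) = 1.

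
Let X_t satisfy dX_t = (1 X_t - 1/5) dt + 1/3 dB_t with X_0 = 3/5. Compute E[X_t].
E[X_t] = 2*exp(t)/5 + 1/5

Taking expectations and using E[dB_t] = 0, the mean m(t) = E[X_t] satisfies the ODE m'(t) = a m(t) + b with m(0) = x_0. With a = 1, b = -1/5, x_0 = 3/5, the solution is
  m(t) = x_0 * exp(a t) + (b/a) * (exp(a t) - 1)
       = (3/5) * exp(1 t) + ((-1/5)/1) * (exp(1 t) - 1)
       = 2*exp(t)/5 + 1/5.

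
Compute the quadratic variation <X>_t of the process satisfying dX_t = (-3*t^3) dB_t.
<X>_t = 9*t^7/7

For an Itô process dX_t = a(t) dt + b(t) dB_t, the quadratic variation is <X>_t = int_0^t b(s)^2 ds (the drift term does not contribute). Here b(s) = -3*s^3, so
  b(s)^2 = 9*s^6.
Integrating from 0 to t:
  <X>_t = int_0^t (9*s^6) ds = 9*t^7/7.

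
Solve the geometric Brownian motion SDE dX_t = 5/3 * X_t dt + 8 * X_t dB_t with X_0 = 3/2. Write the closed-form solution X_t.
X_t = 3/2 * exp((-91/3) * t + (8) * B_t)

For GBM dX = mu X dt + sigma X dB with X_0 = x_0, apply Itô to Y = log X: dY = (mu - sigma^2/2) dt + sigma dB, so Y_t = log(x_0) + (mu - sigma^2/2) t + sigma B_t and hence X_t = x_0 * exp((mu - sigma^2/2) t + sigma B_t).
With mu = 5/3, sigma = 8, x_0 = 3/2, this gives:
  X_t = 3/2 * exp((-91/3) * t + (8) * B_t).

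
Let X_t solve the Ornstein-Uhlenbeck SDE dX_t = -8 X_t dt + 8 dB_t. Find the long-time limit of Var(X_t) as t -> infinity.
lim Var(X_t) = 4

The OU SDE dX = -theta X dt + sigma dB admits the integrating factor exp(theta t): d(exp(theta t) X_t) = sigma exp(theta t) dB_t. Integrating from 0 to t gives X_t = x_0 * exp(-theta t) + sigma * int_0^t exp(-theta (t-s)) dB_s for any initial x_0. The Itô integral has variance (by the Itô isometry) sigma^2 * int_0^t exp(-2 theta (t - s)) ds = sigma^2 * (1 - exp(-2 theta t)) / (2 theta), independent of x_0.
With theta = 8, sigma = 8:
  Var(X_t) = (8)^2 * (1 - exp(-2*8 t)) / (2 * 8) = 4 - 4*exp(-16*t).
As t -> infinity, exp(-2*8 t) -> 0, so the stationary variance is sigma^2 / (2 theta) = 4.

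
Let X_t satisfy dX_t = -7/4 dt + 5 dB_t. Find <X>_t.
<X>_t = 25*t

For an Itô process dX_t = a(t) dt + b(t) dB_t, the quadratic variation is <X>_t = int_0^t b(s)^2 ds (the drift term does not contribute). Here b(s) = 5, so
  b(s)^2 = 25.
Integrating from 0 to t:
  <X>_t = int_0^t (25) ds = 25*t.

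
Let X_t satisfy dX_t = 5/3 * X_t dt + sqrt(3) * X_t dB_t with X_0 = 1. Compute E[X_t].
E[X_t] = exp(5*t/3)

For GBM dX = mu X dt + sigma X dB with X_0 = x_0, apply Itô to Y = log X: dY = (mu - sigma^2/2) dt + sigma dB, so Y_t = log(x_0) + (mu - sigma^2/2) t + sigma B_t and hence X_t = x_0 * exp((mu - sigma^2/2) t + sigma B_t).
With mu = 5/3, sigma = sqrt(3), x_0 = 1, this gives:
  X_t = 1 * exp((1/6) * t + (sqrt(3)) * B_t).
Since sigma*B_t ~ Normal(0, sigma^2 t), E[exp(sigma*B_t)] = exp(sigma^2 t / 2); so E[X_t] = x_0 * exp((mu - sigma^2/2) t) * exp(sigma^2 t / 2) = x_0 * exp(mu t) = exp(5*t/3).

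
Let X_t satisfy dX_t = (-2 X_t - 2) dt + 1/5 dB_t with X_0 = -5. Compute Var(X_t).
Var(X_t) = 1/100 - exp(-4*t)/100

The variance V(t) = Var(X_t) satisfies V'(t) = 2 a V(t) + c^2 with V(0) = 0 (drift coefficient is linear in X, diffusion is constant). With a = -2, c = 1/5, the solution is
  V(t) = (c^2 / (2 a)) * (exp(2 a t) - 1)
       = ((1/5)^2 / (2*(-2))) * (exp((-4) t) - 1)
       = 1/100 - exp(-4*t)/100.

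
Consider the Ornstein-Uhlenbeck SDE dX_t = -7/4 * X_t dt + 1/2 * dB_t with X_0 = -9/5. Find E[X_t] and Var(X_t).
E[X_t] = -9*exp(-7*t/4)/5; Var(X_t) = 1/14 - exp(-7*t/2)/14

The OU SDE dX = -theta X dt + sigma dB admits the integrating factor exp(theta t): d(exp(theta t) X_t) = sigma exp(theta t) dB_t. Integrating from 0 to t:
  X_t = x_0 * exp(-theta t) + sigma * int_0^t exp(-theta (t-s)) dB_s.
The Itô integral has mean 0 and (by the Itô isometry) variance sigma^2 * int_0^t exp(-2 theta (t - s)) ds = sigma^2 * (1 - exp(-2 theta t)) / (2 theta).
With theta = 7/4, sigma = 1/2, x_0 = -9/5:
  E[X_t] = -9/5 * exp(-7/4 t) = -9*exp(-7*t/4)/5
  Var(X_t) = (1/2)^2 * (1 - exp(-2*7/4 t)) / (2 * 7/4) = 1/14 - exp(-7*t/2)/14.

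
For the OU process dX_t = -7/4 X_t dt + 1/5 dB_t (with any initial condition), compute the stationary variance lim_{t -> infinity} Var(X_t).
lim Var(X_t) = 2/175

The OU SDE dX = -theta X dt + sigma dB admits the integrating factor exp(theta t): d(exp(theta t) X_t) = sigma exp(theta t) dB_t. Integrating from 0 to t gives X_t = x_0 * exp(-theta t) + sigma * int_0^t exp(-theta (t-s)) dB_s for any initial x_0. The Itô integral has variance (by the Itô isometry) sigma^2 * int_0^t exp(-2 theta (t - s)) ds = sigma^2 * (1 - exp(-2 theta t)) / (2 theta), independent of x_0.
With theta = 7/4, sigma = 1/5:
  Var(X_t) = (1/5)^2 * (1 - exp(-2*7/4 t)) / (2 * 7/4) = 2/175 - 2*exp(-7*t/2)/175.
As t -> infinity, exp(-2*7/4 t) -> 0, so the stationary variance is sigma^2 / (2 theta) = 2/175.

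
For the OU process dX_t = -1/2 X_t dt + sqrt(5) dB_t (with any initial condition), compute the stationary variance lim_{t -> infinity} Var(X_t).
lim Var(X_t) = 5

The OU SDE dX = -theta X dt + sigma dB admits the integrating factor exp(theta t): d(exp(theta t) X_t) = sigma exp(theta t) dB_t. Integrating from 0 to t gives X_t = x_0 * exp(-theta t) + sigma * int_0^t exp(-theta (t-s)) dB_s for any initial x_0. The Itô integral has variance (by the Itô isometry) sigma^2 * int_0^t exp(-2 theta (t - s)) ds = sigma^2 * (1 - exp(-2 theta t)) / (2 theta), independent of x_0.
With theta = 1/2, sigma = sqrt(5):
  Var(X_t) = (sqrt(5))^2 * (1 - exp(-2*1/2 t)) / (2 * 1/2) = 5 - 5*exp(-t).
As t -> infinity, exp(-2*1/2 t) -> 0, so the stationary variance is sigma^2 / (2 theta) = 5.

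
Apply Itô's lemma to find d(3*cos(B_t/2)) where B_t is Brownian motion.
d(3*cos(B_t/2)) = (-3*cos(B_t/2)/8) dt + (-3*sin(B_t/2)/2) dB_t

Itô's formula for f(B_t) gives d f(B_t) = f'(B_t) dB_t + (1/2) f''(B_t) dt. Compute derivatives of f(x) = 3*cos(x/2):
  f'(x)  = -3*sin(x/2)/2
  f''(x) = -3*cos(x/2)/4
Substitute x = B_t and multiply the f'' term by 1/2:
  drift     = (1/2) * (-3*cos(x/2)/4) evaluated at B_t = -3*cos(B_t/2)/8
  diffusion = (-3*sin(x/2)/2) evaluated at B_t = -3*sin(B_t/2)/2
Therefore d(3*cos(B_t/2)) = (-3*cos(B_t/2)/8) dt + (-3*sin(B_t/2)/2) dB_t.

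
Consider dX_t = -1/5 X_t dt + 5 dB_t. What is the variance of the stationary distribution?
lim Var(X_t) = 125/2

The OU SDE dX = -theta X dt + sigma dB admits the integrating factor exp(theta t): d(exp(theta t) X_t) = sigma exp(theta t) dB_t. Integrating from 0 to t gives X_t = x_0 * exp(-theta t) + sigma * int_0^t exp(-theta (t-s)) dB_s for any initial x_0. The Itô integral has variance (by the Itô isometry) sigma^2 * int_0^t exp(-2 theta (t - s)) ds = sigma^2 * (1 - exp(-2 theta t)) / (2 theta), independent of x_0.
With theta = 1/5, sigma = 5:
  Var(X_t) = (5)^2 * (1 - exp(-2*1/5 t)) / (2 * 1/5) = 125/2 - 125*exp(-2*t/5)/2.
As t -> infinity, exp(-2*1/5 t) -> 0, so the stationary variance is sigma^2 / (2 theta) = 125/2.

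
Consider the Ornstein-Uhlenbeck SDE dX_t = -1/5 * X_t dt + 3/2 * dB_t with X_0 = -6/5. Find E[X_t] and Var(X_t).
E[X_t] = -6*exp(-t/5)/5; Var(X_t) = 45/8 - 45*exp(-2*t/5)/8

The OU SDE dX = -theta X dt + sigma dB admits the integrating factor exp(theta t): d(exp(theta t) X_t) = sigma exp(theta t) dB_t. Integrating from 0 to t:
  X_t = x_0 * exp(-theta t) + sigma * int_0^t exp(-theta (t-s)) dB_s.
The Itô integral has mean 0 and (by the Itô isometry) variance sigma^2 * int_0^t exp(-2 theta (t - s)) ds = sigma^2 * (1 - exp(-2 theta t)) / (2 theta).
With theta = 1/5, sigma = 3/2, x_0 = -6/5:
  E[X_t] = -6/5 * exp(-1/5 t) = -6*exp(-t/5)/5
  Var(X_t) = (3/2)^2 * (1 - exp(-2*1/5 t)) / (2 * 1/5) = 45/8 - 45*exp(-2*t/5)/8.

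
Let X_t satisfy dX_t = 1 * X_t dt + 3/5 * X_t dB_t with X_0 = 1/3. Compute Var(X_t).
Var(X_t) = (exp(9*t/25) - 1)*exp(2*t)/9

For GBM dX = mu X dt + sigma X dB with X_0 = x_0, apply Itô to Y = log X: dY = (mu - sigma^2/2) dt + sigma dB, so Y_t = log(x_0) + (mu - sigma^2/2) t + sigma B_t and hence X_t = x_0 * exp((mu - sigma^2/2) t + sigma B_t).
With mu = 1, sigma = 3/5, x_0 = 1/3, this gives:
  X_t = 1/3 * exp((41/50) * t + (3/5) * B_t).
Since sigma*B_t ~ Normal(0, sigma^2 t), E[exp(sigma*B_t)] = exp(sigma^2 t / 2); so E[X_t] = x_0 * exp((mu - sigma^2/2) t) * exp(sigma^2 t / 2) = x_0 * exp(mu t) = exp(t)/3.
Var(X_t) = E[X_t^2] - (E[X_t])^2 = x_0^2 * exp(2 mu t) * (exp(sigma^2 t) - 1) = (exp(9*t/25) - 1)*exp(2*t)/9.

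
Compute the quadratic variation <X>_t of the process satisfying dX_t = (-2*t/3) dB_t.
<X>_t = 4*t^3/27

For an Itô process dX_t = a(t) dt + b(t) dB_t, the quadratic variation is <X>_t = int_0^t b(s)^2 ds (the drift term does not contribute). Here b(s) = -2*s/3, so
  b(s)^2 = 4*s^2/9.
Integrating from 0 to t:
  <X>_t = int_0^t (4*s^2/9) ds = 4*t^3/27.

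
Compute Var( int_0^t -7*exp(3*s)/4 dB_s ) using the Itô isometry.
Var = 49*exp(6*t)/96 - 49/96

The Itô integral of a deterministic integrand f(s) has mean 0 because each increment f(s) * (B_{s+ds} - B_s) has mean 0. By the Itô isometry:
  Var( int_0^t f(s) dB_s ) = E[ (int_0^t f(s) dB_s)^2 ] = int_0^t f(s)^2 ds.
Here f(s) = -7*exp(3*s)/4, so f(s)^2 = 49*exp(6*s)/16. Integrate:
  int_0^t (49*exp(6*s)/16) ds = 49*exp(6*t)/96 - 49/96.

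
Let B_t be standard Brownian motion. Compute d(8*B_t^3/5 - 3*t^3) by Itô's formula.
d(8*B_t^3/5 - 3*t^3) = (24*B_t/5 - 9*t^2) dt + (24*B_t^2/5) dB_t

Itô's formula for f(t, x): d f(t, B_t) = (f_t + (1/2) f_xx) dt + f_x dB_t. Compute partials of f(t, x) = -3*t^3 + 8*x^3/5:
  f_t(t,x)  = -9*t^2
  f_x(t,x)  = 24*x^2/5
  f_xx(t,x) = 48*x/5
Assemble drift = f_t + (1/2) f_xx = -9*t^2 + 24*x/5 and diffusion = f_x = 24*x^2/5. Substituting x = B_t:
  d(8*B_t^3/5 - 3*t^3) = (24*B_t/5 - 9*t^2) dt + (24*B_t^2/5) dB_t.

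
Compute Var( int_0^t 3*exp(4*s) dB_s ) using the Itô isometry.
Var = 9*exp(8*t)/8 - 9/8

The Itô integral of a deterministic integrand f(s) has mean 0 because each increment f(s) * (B_{s+ds} - B_s) has mean 0. By the Itô isometry:
  Var( int_0^t f(s) dB_s ) = E[ (int_0^t f(s) dB_s)^2 ] = int_0^t f(s)^2 ds.
Here f(s) = 3*exp(4*s), so f(s)^2 = 9*exp(8*s). Integrate:
  int_0^t (9*exp(8*s)) ds = 9*exp(8*t)/8 - 9/8.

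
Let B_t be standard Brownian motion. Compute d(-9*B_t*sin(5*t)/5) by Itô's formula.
d(-9*B_t*sin(5*t)/5) = (-9*B_t*cos(5*t)) dt + (-9*sin(5*t)/5) dB_t

Itô's formula for f(t, x): d f(t, B_t) = (f_t + (1/2) f_xx) dt + f_x dB_t. Compute partials of f(t, x) = -9*x*sin(5*t)/5:
  f_t(t,x)  = -9*x*cos(5*t)
  f_x(t,x)  = -9*sin(5*t)/5
  f_xx(t,x) = 0
Assemble drift = f_t + (1/2) f_xx = -9*x*cos(5*t) and diffusion = f_x = -9*sin(5*t)/5. Substituting x = B_t:
  d(-9*B_t*sin(5*t)/5) = (-9*B_t*cos(5*t)) dt + (-9*sin(5*t)/5) dB_t.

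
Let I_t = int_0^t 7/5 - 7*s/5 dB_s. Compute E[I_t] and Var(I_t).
E[I_t] = 0; Var(I_t) = 49*t*(t^2 - 3*t + 3)/75

The Itô integral of a deterministic integrand f(s) has mean 0 because each increment f(s) * (B_{s+ds} - B_s) has mean 0. By the Itô isometry:
  Var( int_0^t f(s) dB_s ) = E[ (int_0^t f(s) dB_s)^2 ] = int_0^t f(s)^2 ds.
Here f(s) = 7/5 - 7*s/5, so f(s)^2 = 49*(s - 1)^2/25. Integrate:
  int_0^t (49*(s - 1)^2/25) ds = 49*t*(t^2 - 3*t + 3)/75.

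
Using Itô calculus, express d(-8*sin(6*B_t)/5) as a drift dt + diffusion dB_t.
d(-8*sin(6*B_t)/5) = (144*sin(6*B_t)/5) dt + (-48*cos(6*B_t)/5) dB_t

Itô's formula for f(B_t) gives d f(B_t) = f'(B_t) dB_t + (1/2) f''(B_t) dt. Compute derivatives of f(x) = -8*sin(6*x)/5:
  f'(x)  = -48*cos(6*x)/5
  f''(x) = 288*sin(6*x)/5
Substitute x = B_t and multiply the f'' term by 1/2:
  drift     = (1/2) * (288*sin(6*x)/5) evaluated at B_t = 144*sin(6*B_t)/5
  diffusion = (-48*cos(6*x)/5) evaluated at B_t = -48*cos(6*B_t)/5
Therefore d(-8*sin(6*B_t)/5) = (144*sin(6*B_t)/5) dt + (-48*cos(6*B_t)/5) dB_t.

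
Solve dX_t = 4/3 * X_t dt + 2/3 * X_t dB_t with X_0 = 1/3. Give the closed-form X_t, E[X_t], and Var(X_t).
X_t = 1/3 * exp((10/9) t + (2/3) B_t); E[X_t] = exp(4*t/3)/3; Var(X_t) = (exp(4*t/9) - 1)*exp(8*t/3)/9

For GBM dX = mu X dt + sigma X dB with X_0 = x_0, apply Itô to Y = log X: dY = (mu - sigma^2/2) dt + sigma dB, so Y_t = log(x_0) + (mu - sigma^2/2) t + sigma B_t and hence X_t = x_0 * exp((mu - sigma^2/2) t + sigma B_t).
With mu = 4/3, sigma = 2/3, x_0 = 1/3, this gives:
  X_t = 1/3 * exp((10/9) * t + (2/3) * B_t).
Since sigma*B_t ~ Normal(0, sigma^2 t), E[exp(sigma*B_t)] = exp(sigma^2 t / 2); so E[X_t] = x_0 * exp((mu - sigma^2/2) t) * exp(sigma^2 t / 2) = x_0 * exp(mu t) = exp(4*t/3)/3.
Var(X_t) = E[X_t^2] - (E[X_t])^2 = x_0^2 * exp(2 mu t) * (exp(sigma^2 t) - 1) = (exp(4*t/9) - 1)*exp(8*t/3)/9.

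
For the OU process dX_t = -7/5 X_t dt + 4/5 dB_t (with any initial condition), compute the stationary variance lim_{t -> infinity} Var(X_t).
lim Var(X_t) = 8/35

The OU SDE dX = -theta X dt + sigma dB admits the integrating factor exp(theta t): d(exp(theta t) X_t) = sigma exp(theta t) dB_t. Integrating from 0 to t gives X_t = x_0 * exp(-theta t) + sigma * int_0^t exp(-theta (t-s)) dB_s for any initial x_0. The Itô integral has variance (by the Itô isometry) sigma^2 * int_0^t exp(-2 theta (t - s)) ds = sigma^2 * (1 - exp(-2 theta t)) / (2 theta), independent of x_0.
With theta = 7/5, sigma = 4/5:
  Var(X_t) = (4/5)^2 * (1 - exp(-2*7/5 t)) / (2 * 7/5) = 8/35 - 8*exp(-14*t/5)/35.
As t -> infinity, exp(-2*7/5 t) -> 0, so the stationary variance is sigma^2 / (2 theta) = 8/35.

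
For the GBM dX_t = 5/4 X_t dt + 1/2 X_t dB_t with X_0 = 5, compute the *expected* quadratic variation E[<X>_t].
E[<X>_t] = 25*exp(11*t/4)/11 - 25/11

<X>_t = int_0^t ((1/2) * X_s)^2 ds. Taking expectation inside the integral: E[<X>_t] = (1/2)^2 * int_0^t E[X_s^2] ds. For GBM, E[X_s^2] = x_0^2 * exp((2 mu + sigma^2) s). Integrating:
  E[<X>_t] = (1/2)^2 * 5^2 * (exp((2*(5/4) + (1/2)^2) t) - 1) / (2*(5/4) + (1/2)^2)
           = (1/2)^2 * 5^2 * (exp((11/4) t) - 1) / (11/4) = 25*exp(11*t/4)/11 - 25/11.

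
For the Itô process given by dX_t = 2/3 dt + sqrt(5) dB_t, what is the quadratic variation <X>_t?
<X>_t = 5*t

For an Itô process dX_t = a(t) dt + b(t) dB_t, the quadratic variation is <X>_t = int_0^t b(s)^2 ds (the drift term does not contribute). Here b(s) = sqrt(5), so
  b(s)^2 = 5.
Integrating from 0 to t:
  <X>_t = int_0^t (5) ds = 5*t.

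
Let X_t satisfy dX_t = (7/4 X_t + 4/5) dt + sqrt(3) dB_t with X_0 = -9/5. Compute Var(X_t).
Var(X_t) = 6*exp(7*t/2)/7 - 6/7

The variance V(t) = Var(X_t) satisfies V'(t) = 2 a V(t) + c^2 with V(0) = 0 (drift coefficient is linear in X, diffusion is constant). With a = 7/4, c = sqrt(3), the solution is
  V(t) = (c^2 / (2 a)) * (exp(2 a t) - 1)
       = (sqrt(3)^2 / (2*(7/4))) * (exp((7/2) t) - 1)
       = 6*exp(7*t/2)/7 - 6/7.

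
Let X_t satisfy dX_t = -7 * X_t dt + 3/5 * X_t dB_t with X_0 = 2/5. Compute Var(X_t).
Var(X_t) = (4*exp(9*t/25) - 4)*exp(-14*t)/25

For GBM dX = mu X dt + sigma X dB with X_0 = x_0, apply Itô to Y = log X: dY = (mu - sigma^2/2) dt + sigma dB, so Y_t = log(x_0) + (mu - sigma^2/2) t + sigma B_t and hence X_t = x_0 * exp((mu - sigma^2/2) t + sigma B_t).
With mu = -7, sigma = 3/5, x_0 = 2/5, this gives:
  X_t = 2/5 * exp((-359/50) * t + (3/5) * B_t).
Since sigma*B_t ~ Normal(0, sigma^2 t), E[exp(sigma*B_t)] = exp(sigma^2 t / 2); so E[X_t] = x_0 * exp((mu - sigma^2/2) t) * exp(sigma^2 t / 2) = x_0 * exp(mu t) = 2*exp(-7*t)/5.
Var(X_t) = E[X_t^2] - (E[X_t])^2 = x_0^2 * exp(2 mu t) * (exp(sigma^2 t) - 1) = (4*exp(9*t/25) - 4)*exp(-14*t)/25.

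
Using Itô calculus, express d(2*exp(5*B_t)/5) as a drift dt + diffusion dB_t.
d(2*exp(5*B_t)/5) = (5*exp(5*B_t)) dt + (2*exp(5*B_t)) dB_t

Itô's formula for f(B_t) gives d f(B_t) = f'(B_t) dB_t + (1/2) f''(B_t) dt. Compute derivatives of f(x) = 2*exp(5*x)/5:
  f'(x)  = 2*exp(5*x)
  f''(x) = 10*exp(5*x)
Substitute x = B_t and multiply the f'' term by 1/2:
  drift     = (1/2) * (10*exp(5*x)) evaluated at B_t = 5*exp(5*B_t)
  diffusion = (2*exp(5*x)) evaluated at B_t = 2*exp(5*B_t)
Therefore d(2*exp(5*B_t)/5) = (5*exp(5*B_t)) dt + (2*exp(5*B_t)) dB_t.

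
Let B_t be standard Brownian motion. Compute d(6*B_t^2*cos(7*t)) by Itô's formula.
d(6*B_t^2*cos(7*t)) = (-42*B_t^2*sin(7*t) + 6*cos(7*t)) dt + (12*B_t*cos(7*t)) dB_t

Itô's formula for f(t, x): d f(t, B_t) = (f_t + (1/2) f_xx) dt + f_x dB_t. Compute partials of f(t, x) = 6*x^2*cos(7*t):
  f_t(t,x)  = -42*x^2*sin(7*t)
  f_x(t,x)  = 12*x*cos(7*t)
  f_xx(t,x) = 12*cos(7*t)
Assemble drift = f_t + (1/2) f_xx = -42*x^2*sin(7*t) + 6*cos(7*t) and diffusion = f_x = 12*x*cos(7*t). Substituting x = B_t:
  d(6*B_t^2*cos(7*t)) = (-42*B_t^2*sin(7*t) + 6*cos(7*t)) dt + (12*B_t*cos(7*t)) dB_t.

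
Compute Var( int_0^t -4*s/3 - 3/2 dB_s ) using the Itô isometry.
Var = t*(64*t^2 + 216*t + 243)/108

The Itô integral of a deterministic integrand f(s) has mean 0 because each increment f(s) * (B_{s+ds} - B_s) has mean 0. By the Itô isometry:
  Var( int_0^t f(s) dB_s ) = E[ (int_0^t f(s) dB_s)^2 ] = int_0^t f(s)^2 ds.
Here f(s) = -4*s/3 - 3/2, so f(s)^2 = (8*s + 9)^2/36. Integrate:
  int_0^t ((8*s + 9)^2/36) ds = t*(64*t^2 + 216*t + 243)/108.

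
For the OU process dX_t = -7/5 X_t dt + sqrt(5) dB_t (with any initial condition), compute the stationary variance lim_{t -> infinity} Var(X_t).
lim Var(X_t) = 25/14

The OU SDE dX = -theta X dt + sigma dB admits the integrating factor exp(theta t): d(exp(theta t) X_t) = sigma exp(theta t) dB_t. Integrating from 0 to t gives X_t = x_0 * exp(-theta t) + sigma * int_0^t exp(-theta (t-s)) dB_s for any initial x_0. The Itô integral has variance (by the Itô isometry) sigma^2 * int_0^t exp(-2 theta (t - s)) ds = sigma^2 * (1 - exp(-2 theta t)) / (2 theta), independent of x_0.
With theta = 7/5, sigma = sqrt(5):
  Var(X_t) = (sqrt(5))^2 * (1 - exp(-2*7/5 t)) / (2 * 7/5) = 25/14 - 25*exp(-14*t/5)/14.
As t -> infinity, exp(-2*7/5 t) -> 0, so the stationary variance is sigma^2 / (2 theta) = 25/14.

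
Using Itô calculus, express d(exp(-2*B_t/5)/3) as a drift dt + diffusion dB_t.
d(exp(-2*B_t/5)/3) = (2*exp(-2*B_t/5)/75) dt + (-2*exp(-2*B_t/5)/15) dB_t

Itô's formula for f(B_t) gives d f(B_t) = f'(B_t) dB_t + (1/2) f''(B_t) dt. Compute derivatives of f(x) = exp(-2*x/5)/3:
  f'(x)  = -2*exp(-2*x/5)/15
  f''(x) = 4*exp(-2*x/5)/75
Substitute x = B_t and multiply the f'' term by 1/2:
  drift     = (1/2) * (4*exp(-2*x/5)/75) evaluated at B_t = 2*exp(-2*B_t/5)/75
  diffusion = (-2*exp(-2*x/5)/15) evaluated at B_t = -2*exp(-2*B_t/5)/15
Therefore d(exp(-2*B_t/5)/3) = (2*exp(-2*B_t/5)/75) dt + (-2*exp(-2*B_t/5)/15) dB_t.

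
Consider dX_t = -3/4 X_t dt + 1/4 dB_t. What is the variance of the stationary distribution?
lim Var(X_t) = 1/24

The OU SDE dX = -theta X dt + sigma dB admits the integrating factor exp(theta t): d(exp(theta t) X_t) = sigma exp(theta t) dB_t. Integrating from 0 to t gives X_t = x_0 * exp(-theta t) + sigma * int_0^t exp(-theta (t-s)) dB_s for any initial x_0. The Itô integral has variance (by the Itô isometry) sigma^2 * int_0^t exp(-2 theta (t - s)) ds = sigma^2 * (1 - exp(-2 theta t)) / (2 theta), independent of x_0.
With theta = 3/4, sigma = 1/4:
  Var(X_t) = (1/4)^2 * (1 - exp(-2*3/4 t)) / (2 * 3/4) = 1/24 - exp(-3*t/2)/24.
As t -> infinity, exp(-2*3/4 t) -> 0, so the stationary variance is sigma^2 / (2 theta) = 1/24.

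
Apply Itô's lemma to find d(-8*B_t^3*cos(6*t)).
d(-8*B_t^3*cos(6*t)) = (24*B_t*(2*B_t^2*sin(6*t) - cos(6*t))) dt + (-24*B_t^2*cos(6*t)) dB_t

Itô's formula for f(t, x): d f(t, B_t) = (f_t + (1/2) f_xx) dt + f_x dB_t. Compute partials of f(t, x) = -8*x^3*cos(6*t):
  f_t(t,x)  = 48*x^3*sin(6*t)
  f_x(t,x)  = -24*x^2*cos(6*t)
  f_xx(t,x) = -48*x*cos(6*t)
Assemble drift = f_t + (1/2) f_xx = 24*x*(2*x^2*sin(6*t) - cos(6*t)) and diffusion = f_x = -24*x^2*cos(6*t). Substituting x = B_t:
  d(-8*B_t^3*cos(6*t)) = (24*B_t*(2*B_t^2*sin(6*t) - cos(6*t))) dt + (-24*B_t^2*cos(6*t)) dB_t.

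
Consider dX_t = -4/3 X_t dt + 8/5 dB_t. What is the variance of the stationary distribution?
lim Var(X_t) = 24/25

The OU SDE dX = -theta X dt + sigma dB admits the integrating factor exp(theta t): d(exp(theta t) X_t) = sigma exp(theta t) dB_t. Integrating from 0 to t gives X_t = x_0 * exp(-theta t) + sigma * int_0^t exp(-theta (t-s)) dB_s for any initial x_0. The Itô integral has variance (by the Itô isometry) sigma^2 * int_0^t exp(-2 theta (t - s)) ds = sigma^2 * (1 - exp(-2 theta t)) / (2 theta), independent of x_0.
With theta = 4/3, sigma = 8/5:
  Var(X_t) = (8/5)^2 * (1 - exp(-2*4/3 t)) / (2 * 4/3) = 24/25 - 24*exp(-8*t/3)/25.
As t -> infinity, exp(-2*4/3 t) -> 0, so the stationary variance is sigma^2 / (2 theta) = 24/25.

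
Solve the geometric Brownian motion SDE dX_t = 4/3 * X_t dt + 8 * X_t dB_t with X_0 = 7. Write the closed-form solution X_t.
X_t = 7 * exp((-92/3) * t + (8) * B_t)

For GBM dX = mu X dt + sigma X dB with X_0 = x_0, apply Itô to Y = log X: dY = (mu - sigma^2/2) dt + sigma dB, so Y_t = log(x_0) + (mu - sigma^2/2) t + sigma B_t and hence X_t = x_0 * exp((mu - sigma^2/2) t + sigma B_t).
With mu = 4/3, sigma = 8, x_0 = 7, this gives:
  X_t = 7 * exp((-92/3) * t + (8) * B_t).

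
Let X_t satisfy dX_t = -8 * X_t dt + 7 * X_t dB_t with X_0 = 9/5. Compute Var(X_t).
Var(X_t) = (81*exp(49*t) - 81)*exp(-16*t)/25

For GBM dX = mu X dt + sigma X dB with X_0 = x_0, apply Itô to Y = log X: dY = (mu - sigma^2/2) dt + sigma dB, so Y_t = log(x_0) + (mu - sigma^2/2) t + sigma B_t and hence X_t = x_0 * exp((mu - sigma^2/2) t + sigma B_t).
With mu = -8, sigma = 7, x_0 = 9/5, this gives:
  X_t = 9/5 * exp((-65/2) * t + (7) * B_t).
Since sigma*B_t ~ Normal(0, sigma^2 t), E[exp(sigma*B_t)] = exp(sigma^2 t / 2); so E[X_t] = x_0 * exp((mu - sigma^2/2) t) * exp(sigma^2 t / 2) = x_0 * exp(mu t) = 9*exp(-8*t)/5.
Var(X_t) = E[X_t^2] - (E[X_t])^2 = x_0^2 * exp(2 mu t) * (exp(sigma^2 t) - 1) = (81*exp(49*t) - 81)*exp(-16*t)/25.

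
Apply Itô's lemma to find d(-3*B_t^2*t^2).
d(-3*B_t^2*t^2) = (3*t*(-2*B_t^2 - t)) dt + (-6*B_t*t^2) dB_t

Itô's formula for f(t, x): d f(t, B_t) = (f_t + (1/2) f_xx) dt + f_x dB_t. Compute partials of f(t, x) = -3*t^2*x^2:
  f_t(t,x)  = -6*t*x^2
  f_x(t,x)  = -6*t^2*x
  f_xx(t,x) = -6*t^2
Assemble drift = f_t + (1/2) f_xx = 3*t*(-t - 2*x^2) and diffusion = f_x = -6*t^2*x. Substituting x = B_t:
  d(-3*B_t^2*t^2) = (3*t*(-2*B_t^2 - t)) dt + (-6*B_t*t^2) dB_t.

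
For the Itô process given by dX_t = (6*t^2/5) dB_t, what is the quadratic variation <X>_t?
<X>_t = 36*t^5/125

For an Itô process dX_t = a(t) dt + b(t) dB_t, the quadratic variation is <X>_t = int_0^t b(s)^2 ds (the drift term does not contribute). Here b(s) = 6*s^2/5, so
  b(s)^2 = 36*s^4/25.
Integrating from 0 to t:
  <X>_t = int_0^t (36*s^4/25) ds = 36*t^5/125.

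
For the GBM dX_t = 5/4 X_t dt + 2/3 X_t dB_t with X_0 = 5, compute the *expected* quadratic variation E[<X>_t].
E[<X>_t] = 200*exp(53*t/18)/53 - 200/53

<X>_t = int_0^t ((2/3) * X_s)^2 ds. Taking expectation inside the integral: E[<X>_t] = (2/3)^2 * int_0^t E[X_s^2] ds. For GBM, E[X_s^2] = x_0^2 * exp((2 mu + sigma^2) s). Integrating:
  E[<X>_t] = (2/3)^2 * 5^2 * (exp((2*(5/4) + (2/3)^2) t) - 1) / (2*(5/4) + (2/3)^2)
           = (2/3)^2 * 5^2 * (exp((53/18) t) - 1) / (53/18) = 200*exp(53*t/18)/53 - 200/53.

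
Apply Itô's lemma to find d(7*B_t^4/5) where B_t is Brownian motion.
d(7*B_t^4/5) = (42*B_t^2/5) dt + (28*B_t^3/5) dB_t

Itô's formula for f(B_t) gives d f(B_t) = f'(B_t) dB_t + (1/2) f''(B_t) dt. Compute derivatives of f(x) = 7*x^4/5:
  f'(x)  = 28*x^3/5
  f''(x) = 84*x^2/5
Substitute x = B_t and multiply the f'' term by 1/2:
  drift     = (1/2) * (84*x^2/5) evaluated at B_t = 42*B_t^2/5
  diffusion = (28*x^3/5) evaluated at B_t = 28*B_t^3/5
Therefore d(7*B_t^4/5) = (42*B_t^2/5) dt + (28*B_t^3/5) dB_t.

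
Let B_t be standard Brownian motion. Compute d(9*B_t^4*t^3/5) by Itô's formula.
d(9*B_t^4*t^3/5) = (27*B_t^2*t^2*(B_t^2 + 2*t)/5) dt + (36*B_t^3*t^3/5) dB_t

Itô's formula for f(t, x): d f(t, B_t) = (f_t + (1/2) f_xx) dt + f_x dB_t. Compute partials of f(t, x) = 9*t^3*x^4/5:
  f_t(t,x)  = 27*t^2*x^4/5
  f_x(t,x)  = 36*t^3*x^3/5
  f_xx(t,x) = 108*t^3*x^2/5
Assemble drift = f_t + (1/2) f_xx = 27*t^2*x^2*(2*t + x^2)/5 and diffusion = f_x = 36*t^3*x^3/5. Substituting x = B_t:
  d(9*B_t^4*t^3/5) = (27*B_t^2*t^2*(B_t^2 + 2*t)/5) dt + (36*B_t^3*t^3/5) dB_t.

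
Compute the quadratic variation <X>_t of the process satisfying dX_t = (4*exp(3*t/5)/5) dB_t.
<X>_t = 8*exp(6*t/5)/15 - 8/15

For an Itô process dX_t = a(t) dt + b(t) dB_t, the quadratic variation is <X>_t = int_0^t b(s)^2 ds (the drift term does not contribute). Here b(s) = 4*exp(3*s/5)/5, so
  b(s)^2 = 16*exp(6*s/5)/25.
Integrating from 0 to t:
  <X>_t = int_0^t (16*exp(6*s/5)/25) ds = 8*exp(6*t/5)/15 - 8/15.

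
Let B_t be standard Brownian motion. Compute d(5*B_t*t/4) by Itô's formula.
d(5*B_t*t/4) = (5*B_t/4) dt + (5*t/4) dB_t

Itô's formula for f(t, x): d f(t, B_t) = (f_t + (1/2) f_xx) dt + f_x dB_t. Compute partials of f(t, x) = 5*t*x/4:
  f_t(t,x)  = 5*x/4
  f_x(t,x)  = 5*t/4
  f_xx(t,x) = 0
Assemble drift = f_t + (1/2) f_xx = 5*x/4 and diffusion = f_x = 5*t/4. Substituting x = B_t:
  d(5*B_t*t/4) = (5*B_t/4) dt + (5*t/4) dB_t.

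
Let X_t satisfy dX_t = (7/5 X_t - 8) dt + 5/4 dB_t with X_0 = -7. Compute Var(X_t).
Var(X_t) = 125*exp(14*t/5)/224 - 125/224

The variance V(t) = Var(X_t) satisfies V'(t) = 2 a V(t) + c^2 with V(0) = 0 (drift coefficient is linear in X, diffusion is constant). With a = 7/5, c = 5/4, the solution is
  V(t) = (c^2 / (2 a)) * (exp(2 a t) - 1)
       = ((5/4)^2 / (2*(7/5))) * (exp((14/5) t) - 1)
       = 125*exp(14*t/5)/224 - 125/224.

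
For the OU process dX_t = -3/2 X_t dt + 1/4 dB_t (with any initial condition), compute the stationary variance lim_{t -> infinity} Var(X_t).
lim Var(X_t) = 1/48

The OU SDE dX = -theta X dt + sigma dB admits the integrating factor exp(theta t): d(exp(theta t) X_t) = sigma exp(theta t) dB_t. Integrating from 0 to t gives X_t = x_0 * exp(-theta t) + sigma * int_0^t exp(-theta (t-s)) dB_s for any initial x_0. The Itô integral has variance (by the Itô isometry) sigma^2 * int_0^t exp(-2 theta (t - s)) ds = sigma^2 * (1 - exp(-2 theta t)) / (2 theta), independent of x_0.
With theta = 3/2, sigma = 1/4:
  Var(X_t) = (1/4)^2 * (1 - exp(-2*3/2 t)) / (2 * 3/2) = 1/48 - exp(-3*t)/48.
As t -> infinity, exp(-2*3/2 t) -> 0, so the stationary variance is sigma^2 / (2 theta) = 1/48.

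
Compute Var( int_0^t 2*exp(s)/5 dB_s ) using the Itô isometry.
Var = 2*exp(2*t)/25 - 2/25

The Itô integral of a deterministic integrand f(s) has mean 0 because each increment f(s) * (B_{s+ds} - B_s) has mean 0. By the Itô isometry:
  Var( int_0^t f(s) dB_s ) = E[ (int_0^t f(s) dB_s)^2 ] = int_0^t f(s)^2 ds.
Here f(s) = 2*exp(s)/5, so f(s)^2 = 4*exp(2*s)/25. Integrate:
  int_0^t (4*exp(2*s)/25) ds = 2*exp(2*t)/25 - 2/25.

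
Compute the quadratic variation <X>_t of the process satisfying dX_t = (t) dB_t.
<X>_t = t^3/3

For an Itô process dX_t = a(t) dt + b(t) dB_t, the quadratic variation is <X>_t = int_0^t b(s)^2 ds (the drift term does not contribute). Here b(s) = s, so
  b(s)^2 = s^2.
Integrating from 0 to t:
  <X>_t = int_0^t (s^2) ds = t^3/3.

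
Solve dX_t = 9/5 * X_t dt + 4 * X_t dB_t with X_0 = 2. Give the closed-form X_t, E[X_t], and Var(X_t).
X_t = 2 * exp((-31/5) t + (4) B_t); E[X_t] = 2*exp(9*t/5); Var(X_t) = 4*(exp(16*t) - 1)*exp(18*t/5)

For GBM dX = mu X dt + sigma X dB with X_0 = x_0, apply Itô to Y = log X: dY = (mu - sigma^2/2) dt + sigma dB, so Y_t = log(x_0) + (mu - sigma^2/2) t + sigma B_t and hence X_t = x_0 * exp((mu - sigma^2/2) t + sigma B_t).
With mu = 9/5, sigma = 4, x_0 = 2, this gives:
  X_t = 2 * exp((-31/5) * t + (4) * B_t).
Since sigma*B_t ~ Normal(0, sigma^2 t), E[exp(sigma*B_t)] = exp(sigma^2 t / 2); so E[X_t] = x_0 * exp((mu - sigma^2/2) t) * exp(sigma^2 t / 2) = x_0 * exp(mu t) = 2*exp(9*t/5).
Var(X_t) = E[X_t^2] - (E[X_t])^2 = x_0^2 * exp(2 mu t) * (exp(sigma^2 t) - 1) = 4*(exp(16*t) - 1)*exp(18*t/5).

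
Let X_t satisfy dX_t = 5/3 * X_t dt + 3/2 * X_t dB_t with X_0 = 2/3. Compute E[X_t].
E[X_t] = 2*exp(5*t/3)/3

For GBM dX = mu X dt + sigma X dB with X_0 = x_0, apply Itô to Y = log X: dY = (mu - sigma^2/2) dt + sigma dB, so Y_t = log(x_0) + (mu - sigma^2/2) t + sigma B_t and hence X_t = x_0 * exp((mu - sigma^2/2) t + sigma B_t).
With mu = 5/3, sigma = 3/2, x_0 = 2/3, this gives:
  X_t = 2/3 * exp((13/24) * t + (3/2) * B_t).
Since sigma*B_t ~ Normal(0, sigma^2 t), E[exp(sigma*B_t)] = exp(sigma^2 t / 2); so E[X_t] = x_0 * exp((mu - sigma^2/2) t) * exp(sigma^2 t / 2) = x_0 * exp(mu t) = 2*exp(5*t/3)/3.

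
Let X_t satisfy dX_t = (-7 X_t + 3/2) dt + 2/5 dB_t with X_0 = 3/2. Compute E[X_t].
E[X_t] = 3/14 + 9*exp(-7*t)/7

Taking expectations and using E[dB_t] = 0, the mean m(t) = E[X_t] satisfies the ODE m'(t) = a m(t) + b with m(0) = x_0. With a = -7, b = 3/2, x_0 = 3/2, the solution is
  m(t) = x_0 * exp(a t) + (b/a) * (exp(a t) - 1)
       = (3/2) * exp((-7) t) + ((3/2)/(-7)) * (exp((-7) t) - 1)
       = 3/14 + 9*exp(-7*t)/7.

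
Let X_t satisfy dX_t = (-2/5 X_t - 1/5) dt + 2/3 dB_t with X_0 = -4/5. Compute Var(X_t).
Var(X_t) = 5/9 - 5*exp(-4*t/5)/9

The variance V(t) = Var(X_t) satisfies V'(t) = 2 a V(t) + c^2 with V(0) = 0 (drift coefficient is linear in X, diffusion is constant). With a = -2/5, c = 2/3, the solution is
  V(t) = (c^2 / (2 a)) * (exp(2 a t) - 1)
       = ((2/3)^2 / (2*(-2/5))) * (exp((-4/5) t) - 1)
       = 5/9 - 5*exp(-4*t/5)/9.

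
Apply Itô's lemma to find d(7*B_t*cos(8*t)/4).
d(7*B_t*cos(8*t)/4) = (-14*B_t*sin(8*t)) dt + (7*cos(8*t)/4) dB_t

Itô's formula for f(t, x): d f(t, B_t) = (f_t + (1/2) f_xx) dt + f_x dB_t. Compute partials of f(t, x) = 7*x*cos(8*t)/4:
  f_t(t,x)  = -14*x*sin(8*t)
  f_x(t,x)  = 7*cos(8*t)/4
  f_xx(t,x) = 0
Assemble drift = f_t + (1/2) f_xx = -14*x*sin(8*t) and diffusion = f_x = 7*cos(8*t)/4. Substituting x = B_t:
  d(7*B_t*cos(8*t)/4) = (-14*B_t*sin(8*t)) dt + (7*cos(8*t)/4) dB_t.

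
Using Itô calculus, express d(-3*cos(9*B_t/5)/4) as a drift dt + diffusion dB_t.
d(-3*cos(9*B_t/5)/4) = (243*cos(9*B_t/5)/200) dt + (27*sin(9*B_t/5)/20) dB_t

Itô's formula for f(B_t) gives d f(B_t) = f'(B_t) dB_t + (1/2) f''(B_t) dt. Compute derivatives of f(x) = -3*cos(9*x/5)/4:
  f'(x)  = 27*sin(9*x/5)/20
  f''(x) = 243*cos(9*x/5)/100
Substitute x = B_t and multiply the f'' term by 1/2:
  drift     = (1/2) * (243*cos(9*x/5)/100) evaluated at B_t = 243*cos(9*B_t/5)/200
  diffusion = (27*sin(9*x/5)/20) evaluated at B_t = 27*sin(9*B_t/5)/20
Therefore d(-3*cos(9*B_t/5)/4) = (243*cos(9*B_t/5)/200) dt + (27*sin(9*B_t/5)/20) dB_t.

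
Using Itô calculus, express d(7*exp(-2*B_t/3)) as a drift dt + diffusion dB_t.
d(7*exp(-2*B_t/3)) = (14*exp(-2*B_t/3)/9) dt + (-14*exp(-2*B_t/3)/3) dB_t

Itô's formula for f(B_t) gives d f(B_t) = f'(B_t) dB_t + (1/2) f''(B_t) dt. Compute derivatives of f(x) = 7*exp(-2*x/3):
  f'(x)  = -14*exp(-2*x/3)/3
  f''(x) = 28*exp(-2*x/3)/9
Substitute x = B_t and multiply the f'' term by 1/2:
  drift     = (1/2) * (28*exp(-2*x/3)/9) evaluated at B_t = 14*exp(-2*B_t/3)/9
  diffusion = (-14*exp(-2*x/3)/3) evaluated at B_t = -14*exp(-2*B_t/3)/3
Therefore d(7*exp(-2*B_t/3)) = (14*exp(-2*B_t/3)/9) dt + (-14*exp(-2*B_t/3)/3) dB_t.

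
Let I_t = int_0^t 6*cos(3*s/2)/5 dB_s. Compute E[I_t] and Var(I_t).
E[I_t] = 0; Var(I_t) = 18*t/25 + 6*sin(3*t)/25

The Itô integral of a deterministic integrand f(s) has mean 0 because each increment f(s) * (B_{s+ds} - B_s) has mean 0. By the Itô isometry:
  Var( int_0^t f(s) dB_s ) = E[ (int_0^t f(s) dB_s)^2 ] = int_0^t f(s)^2 ds.
Here f(s) = 6*cos(3*s/2)/5, so f(s)^2 = 36*cos(3*s/2)^2/25. Integrate:
  int_0^t (36*cos(3*s/2)^2/25) ds = 18*t/25 + 6*sin(3*t)/25.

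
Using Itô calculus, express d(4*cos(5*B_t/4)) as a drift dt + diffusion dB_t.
d(4*cos(5*B_t/4)) = (-25*cos(5*B_t/4)/8) dt + (-5*sin(5*B_t/4)) dB_t

Itô's formula for f(B_t) gives d f(B_t) = f'(B_t) dB_t + (1/2) f''(B_t) dt. Compute derivatives of f(x) = 4*cos(5*x/4):
  f'(x)  = -5*sin(5*x/4)
  f''(x) = -25*cos(5*x/4)/4
Substitute x = B_t and multiply the f'' term by 1/2:
  drift     = (1/2) * (-25*cos(5*x/4)/4) evaluated at B_t = -25*cos(5*B_t/4)/8
  diffusion = (-5*sin(5*x/4)) evaluated at B_t = -5*sin(5*B_t/4)
Therefore d(4*cos(5*B_t/4)) = (-25*cos(5*B_t/4)/8) dt + (-5*sin(5*B_t/4)) dB_t.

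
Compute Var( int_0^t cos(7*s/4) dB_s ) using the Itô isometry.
Var = t/2 + sin(7*t/2)/7

The Itô integral of a deterministic integrand f(s) has mean 0 because each increment f(s) * (B_{s+ds} - B_s) has mean 0. By the Itô isometry:
  Var( int_0^t f(s) dB_s ) = E[ (int_0^t f(s) dB_s)^2 ] = int_0^t f(s)^2 ds.
Here f(s) = cos(7*s/4), so f(s)^2 = cos(7*s/4)^2. Integrate:
  int_0^t (cos(7*s/4)^2) ds = t/2 + sin(7*t/2)/7.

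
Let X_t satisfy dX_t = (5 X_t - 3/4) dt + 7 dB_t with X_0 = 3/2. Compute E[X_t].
E[X_t] = 27*exp(5*t)/20 + 3/20

Taking expectations and using E[dB_t] = 0, the mean m(t) = E[X_t] satisfies the ODE m'(t) = a m(t) + b with m(0) = x_0. With a = 5, b = -3/4, x_0 = 3/2, the solution is
  m(t) = x_0 * exp(a t) + (b/a) * (exp(a t) - 1)
       = (3/2) * exp(5 t) + ((-3/4)/5) * (exp(5 t) - 1)
       = 27*exp(5*t)/20 + 3/20.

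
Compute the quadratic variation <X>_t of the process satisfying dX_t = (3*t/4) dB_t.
<X>_t = 3*t^3/16

For an Itô process dX_t = a(t) dt + b(t) dB_t, the quadratic variation is <X>_t = int_0^t b(s)^2 ds (the drift term does not contribute). Here b(s) = 3*s/4, so
  b(s)^2 = 9*s^2/16.
Integrating from 0 to t:
  <X>_t = int_0^t (9*s^2/16) ds = 3*t^3/16.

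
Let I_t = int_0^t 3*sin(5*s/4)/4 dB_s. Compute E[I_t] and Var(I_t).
E[I_t] = 0; Var(I_t) = 9*t/32 - 9*sin(5*t/2)/80

The Itô integral of a deterministic integrand f(s) has mean 0 because each increment f(s) * (B_{s+ds} - B_s) has mean 0. By the Itô isometry:
  Var( int_0^t f(s) dB_s ) = E[ (int_0^t f(s) dB_s)^2 ] = int_0^t f(s)^2 ds.
Here f(s) = 3*sin(5*s/4)/4, so f(s)^2 = 9*sin(5*s/4)^2/16. Integrate:
  int_0^t (9*sin(5*s/4)^2/16) ds = 9*t/32 - 9*sin(5*t/2)/80.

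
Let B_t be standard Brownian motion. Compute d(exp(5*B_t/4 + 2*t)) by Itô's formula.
d(exp(5*B_t/4 + 2*t)) = (89*exp(5*B_t/4 + 2*t)/32) dt + (5*exp(5*B_t/4 + 2*t)/4) dB_t

Itô's formula for f(t, x): d f(t, B_t) = (f_t + (1/2) f_xx) dt + f_x dB_t. Compute partials of f(t, x) = exp(2*t + 5*x/4):
  f_t(t,x)  = 2*exp(2*t + 5*x/4)
  f_x(t,x)  = 5*exp(2*t + 5*x/4)/4
  f_xx(t,x) = 25*exp(2*t + 5*x/4)/16
Assemble drift = f_t + (1/2) f_xx = 89*exp(2*t + 5*x/4)/32 and diffusion = f_x = 5*exp(2*t + 5*x/4)/4. Substituting x = B_t:
  d(exp(5*B_t/4 + 2*t)) = (89*exp(5*B_t/4 + 2*t)/32) dt + (5*exp(5*B_t/4 + 2*t)/4) dB_t.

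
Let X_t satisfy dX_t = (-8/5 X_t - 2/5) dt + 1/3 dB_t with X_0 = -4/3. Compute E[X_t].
E[X_t] = -1/4 - 13*exp(-8*t/5)/12

Taking expectations and using E[dB_t] = 0, the mean m(t) = E[X_t] satisfies the ODE m'(t) = a m(t) + b with m(0) = x_0. With a = -8/5, b = -2/5, x_0 = -4/3, the solution is
  m(t) = x_0 * exp(a t) + (b/a) * (exp(a t) - 1)
       = (-4/3) * exp((-8/5) t) + ((-2/5)/(-8/5)) * (exp((-8/5) t) - 1)
       = -1/4 - 13*exp(-8*t/5)/12.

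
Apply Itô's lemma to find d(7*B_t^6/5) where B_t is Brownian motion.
d(7*B_t^6/5) = (21*B_t^4) dt + (42*B_t^5/5) dB_t

Itô's formula for f(B_t) gives d f(B_t) = f'(B_t) dB_t + (1/2) f''(B_t) dt. Compute derivatives of f(x) = 7*x^6/5:
  f'(x)  = 42*x^5/5
  f''(x) = 42*x^4
Substitute x = B_t and multiply the f'' term by 1/2:
  drift     = (1/2) * (42*x^4) evaluated at B_t = 21*B_t^4
  diffusion = (42*x^5/5) evaluated at B_t = 42*B_t^5/5
Therefore d(7*B_t^6/5) = (21*B_t^4) dt + (42*B_t^5/5) dB_t.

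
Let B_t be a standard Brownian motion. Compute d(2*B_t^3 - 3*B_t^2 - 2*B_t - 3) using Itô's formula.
d(2*B_t^3 - 3*B_t^2 - 2*B_t - 3) = (6*B_t - 3) dt + (6*B_t^2 - 6*B_t - 2) dB_t

Itô's formula for f(B_t) gives d f(B_t) = f'(B_t) dB_t + (1/2) f''(B_t) dt. Compute derivatives of f(x) = 2*x^3 - 3*x^2 - 2*x - 3:
  f'(x)  = 6*x^2 - 6*x - 2
  f''(x) = 12*x - 6
Substitute x = B_t and multiply the f'' term by 1/2:
  drift     = (1/2) * (12*x - 6) evaluated at B_t = 6*B_t - 3
  diffusion = (6*x^2 - 6*x - 2) evaluated at B_t = 6*B_t^2 - 6*B_t - 2
Therefore d(2*B_t^3 - 3*B_t^2 - 2*B_t - 3) = (6*B_t - 3) dt + (6*B_t^2 - 6*B_t - 2) dB_t.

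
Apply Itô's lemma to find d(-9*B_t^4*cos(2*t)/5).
d(-9*B_t^4*cos(2*t)/5) = (18*B_t^2*(B_t^2*sin(2*t) - 3*cos(2*t))/5) dt + (-36*B_t^3*cos(2*t)/5) dB_t

Itô's formula for f(t, x): d f(t, B_t) = (f_t + (1/2) f_xx) dt + f_x dB_t. Compute partials of f(t, x) = -9*x^4*cos(2*t)/5:
  f_t(t,x)  = 18*x^4*sin(2*t)/5
  f_x(t,x)  = -36*x^3*cos(2*t)/5
  f_xx(t,x) = -108*x^2*cos(2*t)/5
Assemble drift = f_t + (1/2) f_xx = 18*x^2*(x^2*sin(2*t) - 3*cos(2*t))/5 and diffusion = f_x = -36*x^3*cos(2*t)/5. Substituting x = B_t:
  d(-9*B_t^4*cos(2*t)/5) = (18*B_t^2*(B_t^2*sin(2*t) - 3*cos(2*t))/5) dt + (-36*B_t^3*cos(2*t)/5) dB_t.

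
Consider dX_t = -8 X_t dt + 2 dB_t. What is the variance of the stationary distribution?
lim Var(X_t) = 1/4

The OU SDE dX = -theta X dt + sigma dB admits the integrating factor exp(theta t): d(exp(theta t) X_t) = sigma exp(theta t) dB_t. Integrating from 0 to t gives X_t = x_0 * exp(-theta t) + sigma * int_0^t exp(-theta (t-s)) dB_s for any initial x_0. The Itô integral has variance (by the Itô isometry) sigma^2 * int_0^t exp(-2 theta (t - s)) ds = sigma^2 * (1 - exp(-2 theta t)) / (2 theta), independent of x_0.
With theta = 8, sigma = 2:
  Var(X_t) = (2)^2 * (1 - exp(-2*8 t)) / (2 * 8) = 1/4 - exp(-16*t)/4.
As t -> infinity, exp(-2*8 t) -> 0, so the stationary variance is sigma^2 / (2 theta) = 1/4.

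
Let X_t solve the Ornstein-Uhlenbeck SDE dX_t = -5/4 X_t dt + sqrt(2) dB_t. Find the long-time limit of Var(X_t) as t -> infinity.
lim Var(X_t) = 4/5

The OU SDE dX = -theta X dt + sigma dB admits the integrating factor exp(theta t): d(exp(theta t) X_t) = sigma exp(theta t) dB_t. Integrating from 0 to t gives X_t = x_0 * exp(-theta t) + sigma * int_0^t exp(-theta (t-s)) dB_s for any initial x_0. The Itô integral has variance (by the Itô isometry) sigma^2 * int_0^t exp(-2 theta (t - s)) ds = sigma^2 * (1 - exp(-2 theta t)) / (2 theta), independent of x_0.
With theta = 5/4, sigma = sqrt(2):
  Var(X_t) = (sqrt(2))^2 * (1 - exp(-2*5/4 t)) / (2 * 5/4) = 4/5 - 4*exp(-5*t/2)/5.
As t -> infinity, exp(-2*5/4 t) -> 0, so the stationary variance is sigma^2 / (2 theta) = 4/5.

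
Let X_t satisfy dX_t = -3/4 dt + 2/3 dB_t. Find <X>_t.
<X>_t = 4*t/9

For an Itô process dX_t = a(t) dt + b(t) dB_t, the quadratic variation is <X>_t = int_0^t b(s)^2 ds (the drift term does not contribute). Here b(s) = 2/3, so
  b(s)^2 = 4/9.
Integrating from 0 to t:
  <X>_t = int_0^t (4/9) ds = 4*t/9.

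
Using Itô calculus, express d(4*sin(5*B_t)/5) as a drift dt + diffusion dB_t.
d(4*sin(5*B_t)/5) = (-10*sin(5*B_t)) dt + (4*cos(5*B_t)) dB_t

Itô's formula for f(B_t) gives d f(B_t) = f'(B_t) dB_t + (1/2) f''(B_t) dt. Compute derivatives of f(x) = 4*sin(5*x)/5:
  f'(x)  = 4*cos(5*x)
  f''(x) = -20*sin(5*x)
Substitute x = B_t and multiply the f'' term by 1/2:
  drift     = (1/2) * (-20*sin(5*x)) evaluated at B_t = -10*sin(5*B_t)
  diffusion = (4*cos(5*x)) evaluated at B_t = 4*cos(5*B_t)
Therefore d(4*sin(5*B_t)/5) = (-10*sin(5*B_t)) dt + (4*cos(5*B_t)) dB_t.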